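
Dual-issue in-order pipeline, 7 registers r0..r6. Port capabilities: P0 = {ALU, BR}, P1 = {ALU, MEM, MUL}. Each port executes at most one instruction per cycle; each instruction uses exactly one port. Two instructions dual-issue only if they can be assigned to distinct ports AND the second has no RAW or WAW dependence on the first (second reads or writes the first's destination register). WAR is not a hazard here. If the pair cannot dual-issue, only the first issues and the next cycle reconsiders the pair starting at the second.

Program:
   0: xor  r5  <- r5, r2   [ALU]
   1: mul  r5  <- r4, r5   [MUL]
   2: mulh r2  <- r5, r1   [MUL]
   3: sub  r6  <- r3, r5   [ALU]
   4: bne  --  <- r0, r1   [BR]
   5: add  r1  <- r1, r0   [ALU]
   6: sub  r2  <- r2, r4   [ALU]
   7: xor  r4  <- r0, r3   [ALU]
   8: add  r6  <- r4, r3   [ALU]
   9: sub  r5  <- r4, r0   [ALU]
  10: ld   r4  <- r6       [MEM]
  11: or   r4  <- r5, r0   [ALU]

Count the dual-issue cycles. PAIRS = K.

c0: i0 xor.ALU  RAW+WAW r5
c1: i1 mul.MUL  no-port MUL/MUL
c2: i2/i3 mulh.MUL/sub.ALU  pair
c3: i4/i5 bne.BR/add.ALU  pair
c4: i6/i7 sub.ALU/xor.ALU  pair
c5: i8/i9 add.ALU/sub.ALU  pair
c6: i10 ld.MEM  WAW r4
c7: i11 or.ALU  tail

PAIRS = 4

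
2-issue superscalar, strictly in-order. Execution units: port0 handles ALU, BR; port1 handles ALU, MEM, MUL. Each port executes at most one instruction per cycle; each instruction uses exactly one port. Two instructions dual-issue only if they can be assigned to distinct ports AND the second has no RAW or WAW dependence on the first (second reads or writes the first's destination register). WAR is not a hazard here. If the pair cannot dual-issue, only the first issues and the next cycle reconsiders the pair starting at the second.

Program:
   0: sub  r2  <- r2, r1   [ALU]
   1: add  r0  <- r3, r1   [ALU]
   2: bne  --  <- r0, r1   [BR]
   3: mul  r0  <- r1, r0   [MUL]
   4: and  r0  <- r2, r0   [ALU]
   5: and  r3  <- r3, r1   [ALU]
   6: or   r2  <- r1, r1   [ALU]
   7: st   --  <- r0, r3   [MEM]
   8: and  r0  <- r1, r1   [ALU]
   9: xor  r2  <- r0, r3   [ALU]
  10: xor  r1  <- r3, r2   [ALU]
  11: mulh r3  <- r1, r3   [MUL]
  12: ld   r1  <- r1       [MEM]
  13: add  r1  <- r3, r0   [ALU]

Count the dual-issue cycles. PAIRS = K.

PAIRS = 4

t=0 i0,i1:sub.ALU+add.ALU ; 2-wide
t=1 i2,i3:bne.BR+mul.MUL ; 2-wide
t=2 i4,i5:and.ALU+and.ALU ; 2-wide
t=3 i6,i7:or.ALU+st.MEM ; 2-wide
t=4 i8:and.ALU ; RAW r0
t=5 i9:xor.ALU ; RAW r2
t=6 i10:xor.ALU ; RAW r1
t=7 i11:mulh.MUL ; no-port MUL/MEM
t=8 i12:ld.MEM ; WAW r1
t=9 i13:add.ALU ; tail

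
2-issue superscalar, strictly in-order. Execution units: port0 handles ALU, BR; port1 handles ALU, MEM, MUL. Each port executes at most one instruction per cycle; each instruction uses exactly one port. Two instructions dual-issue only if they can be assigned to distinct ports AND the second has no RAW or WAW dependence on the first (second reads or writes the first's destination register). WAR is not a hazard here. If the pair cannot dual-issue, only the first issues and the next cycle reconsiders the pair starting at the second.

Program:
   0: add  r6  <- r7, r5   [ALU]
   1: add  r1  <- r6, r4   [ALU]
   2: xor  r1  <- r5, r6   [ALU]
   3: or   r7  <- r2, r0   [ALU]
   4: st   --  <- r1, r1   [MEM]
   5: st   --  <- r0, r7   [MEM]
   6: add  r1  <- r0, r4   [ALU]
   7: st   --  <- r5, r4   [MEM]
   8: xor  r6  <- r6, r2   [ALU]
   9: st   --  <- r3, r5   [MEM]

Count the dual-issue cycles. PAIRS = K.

  cy0 -> i0 (add) RAW r6
  cy1 -> i1 (add) WAW r1
  cy2 -> i2/i3 (xor or) 2-wide
  cy3 -> i4 (st) no-port MEM/MEM
  cy4 -> i5/i6 (st add) 2-wide
  cy5 -> i7/i8 (st xor) 2-wide
  cy6 -> i9 (st) tail

PAIRS = 3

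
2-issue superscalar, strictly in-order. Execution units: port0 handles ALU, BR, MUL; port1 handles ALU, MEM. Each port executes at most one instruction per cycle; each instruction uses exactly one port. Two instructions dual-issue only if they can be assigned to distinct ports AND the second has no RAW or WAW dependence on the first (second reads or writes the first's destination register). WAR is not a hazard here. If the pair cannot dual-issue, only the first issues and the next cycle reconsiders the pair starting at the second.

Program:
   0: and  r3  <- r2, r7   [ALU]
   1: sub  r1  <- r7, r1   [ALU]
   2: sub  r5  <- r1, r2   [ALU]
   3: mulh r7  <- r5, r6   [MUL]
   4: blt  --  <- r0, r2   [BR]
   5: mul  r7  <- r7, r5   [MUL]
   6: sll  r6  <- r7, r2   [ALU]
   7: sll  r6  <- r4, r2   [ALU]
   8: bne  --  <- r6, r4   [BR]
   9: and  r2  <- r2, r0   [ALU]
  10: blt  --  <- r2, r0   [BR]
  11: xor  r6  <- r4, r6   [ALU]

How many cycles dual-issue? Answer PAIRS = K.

#0 head=0: and+sub i0,i1 pair
#1 head=2: sub i2 RAW r5
#2 head=3: mulh i3 no-port MUL/BR
#3 head=4: blt i4 no-port BR/MUL
#4 head=5: mul i5 RAW r7
#5 head=6: sll i6 WAW r6
#6 head=7: sll i7 RAW r6
#7 head=8: bne+and i8,i9 pair
#8 head=10: blt+xor i10,i11 pair

PAIRS = 3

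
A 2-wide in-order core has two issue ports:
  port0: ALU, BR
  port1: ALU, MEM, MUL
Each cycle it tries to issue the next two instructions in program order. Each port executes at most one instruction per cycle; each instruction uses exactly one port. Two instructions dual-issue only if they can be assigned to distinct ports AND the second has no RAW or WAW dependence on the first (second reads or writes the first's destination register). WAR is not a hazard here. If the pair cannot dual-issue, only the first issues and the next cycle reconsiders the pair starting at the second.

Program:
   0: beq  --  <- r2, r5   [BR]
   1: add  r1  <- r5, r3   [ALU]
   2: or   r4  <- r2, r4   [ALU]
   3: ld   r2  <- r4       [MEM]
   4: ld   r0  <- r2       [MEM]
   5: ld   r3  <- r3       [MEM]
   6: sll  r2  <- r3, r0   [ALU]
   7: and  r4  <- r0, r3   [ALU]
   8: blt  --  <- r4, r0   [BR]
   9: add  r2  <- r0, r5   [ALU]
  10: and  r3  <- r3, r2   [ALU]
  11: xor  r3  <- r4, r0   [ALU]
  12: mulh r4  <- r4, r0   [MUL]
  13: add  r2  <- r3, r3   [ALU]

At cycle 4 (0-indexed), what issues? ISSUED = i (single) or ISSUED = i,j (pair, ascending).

t=0 i0+i1:beq/add ; dual
t=1 i2:or ; RAW r4
t=2 i3:ld ; no-port MEM/MEM
t=3 i4:ld ; no-port MEM/MEM
t=4 i5:ld ; RAW r3
t=5 i6+i7:sll/and ; dual
t=6 i8+i9:blt/add ; dual
t=7 i10:and ; WAW r3
t=8 i11+i12:xor/mulh ; dual
t=9 i13:add ; tail

ISSUED = 5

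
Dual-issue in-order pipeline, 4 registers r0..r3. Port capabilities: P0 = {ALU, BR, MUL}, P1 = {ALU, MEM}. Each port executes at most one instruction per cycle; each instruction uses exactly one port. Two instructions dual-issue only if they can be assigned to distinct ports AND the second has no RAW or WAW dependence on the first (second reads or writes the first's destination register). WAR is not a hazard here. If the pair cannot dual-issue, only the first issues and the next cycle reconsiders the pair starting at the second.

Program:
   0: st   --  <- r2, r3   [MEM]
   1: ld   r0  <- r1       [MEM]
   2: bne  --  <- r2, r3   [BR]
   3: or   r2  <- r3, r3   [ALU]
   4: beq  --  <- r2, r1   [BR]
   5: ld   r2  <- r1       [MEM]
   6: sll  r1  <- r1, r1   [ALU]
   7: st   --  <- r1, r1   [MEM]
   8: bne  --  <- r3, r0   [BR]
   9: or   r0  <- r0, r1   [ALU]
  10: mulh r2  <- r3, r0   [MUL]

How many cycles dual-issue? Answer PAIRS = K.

0. st.MEM @i0  | no-port MEM/MEM
1. ld.MEM;bne.BR @i1&i2  | dual
2. or.ALU @i3  | RAW r2
3. beq.BR;ld.MEM @i4&i5  | dual
4. sll.ALU @i6  | RAW r1
5. st.MEM;bne.BR @i7&i8  | dual
6. or.ALU @i9  | RAW r0
7. mulh.MUL @i10  | tail

PAIRS = 3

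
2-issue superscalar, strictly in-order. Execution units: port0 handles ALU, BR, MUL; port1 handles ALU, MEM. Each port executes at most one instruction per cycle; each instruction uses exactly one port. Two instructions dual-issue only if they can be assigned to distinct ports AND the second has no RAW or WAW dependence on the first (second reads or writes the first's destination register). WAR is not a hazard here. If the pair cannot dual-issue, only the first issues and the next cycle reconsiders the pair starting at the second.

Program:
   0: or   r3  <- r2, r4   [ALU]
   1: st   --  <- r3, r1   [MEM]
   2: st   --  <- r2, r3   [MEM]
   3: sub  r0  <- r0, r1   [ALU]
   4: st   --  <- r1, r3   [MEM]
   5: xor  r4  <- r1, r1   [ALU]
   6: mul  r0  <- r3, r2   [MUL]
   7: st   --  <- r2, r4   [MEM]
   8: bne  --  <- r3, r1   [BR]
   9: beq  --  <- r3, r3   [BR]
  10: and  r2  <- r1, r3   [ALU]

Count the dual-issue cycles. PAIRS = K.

  cy0 -> i0 (or.ALU) RAW r3
  cy1 -> i1 (st.MEM) no-port MEM/MEM
  cy2 -> i2+i3 (st.MEM/sub.ALU) 2-wide
  cy3 -> i4+i5 (st.MEM/xor.ALU) 2-wide
  cy4 -> i6+i7 (mul.MUL/st.MEM) 2-wide
  cy5 -> i8 (bne.BR) no-port BR/BR
  cy6 -> i9+i10 (beq.BR/and.ALU) 2-wide

PAIRS = 4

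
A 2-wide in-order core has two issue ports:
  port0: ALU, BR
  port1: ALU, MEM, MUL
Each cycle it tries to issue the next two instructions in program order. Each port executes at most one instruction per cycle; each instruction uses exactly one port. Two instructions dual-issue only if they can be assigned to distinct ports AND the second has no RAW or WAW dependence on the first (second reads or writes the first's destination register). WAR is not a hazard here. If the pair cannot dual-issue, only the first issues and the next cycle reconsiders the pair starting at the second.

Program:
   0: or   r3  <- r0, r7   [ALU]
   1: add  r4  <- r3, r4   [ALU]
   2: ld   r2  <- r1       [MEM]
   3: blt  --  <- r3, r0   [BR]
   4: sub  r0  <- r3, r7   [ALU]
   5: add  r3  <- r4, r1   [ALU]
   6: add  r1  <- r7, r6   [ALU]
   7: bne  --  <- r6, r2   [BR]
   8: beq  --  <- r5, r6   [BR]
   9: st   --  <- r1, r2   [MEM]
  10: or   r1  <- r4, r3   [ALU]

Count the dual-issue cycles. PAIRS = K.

0. or.ALU @i0  | RAW r3
1. add.ALU ld.MEM @i1+i2  | pair
2. blt.BR sub.ALU @i3+i4  | pair
3. add.ALU add.ALU @i5+i6  | pair
4. bne.BR @i7  | no-port BR/BR
5. beq.BR st.MEM @i8+i9  | pair
6. or.ALU @i10  | tail

PAIRS = 4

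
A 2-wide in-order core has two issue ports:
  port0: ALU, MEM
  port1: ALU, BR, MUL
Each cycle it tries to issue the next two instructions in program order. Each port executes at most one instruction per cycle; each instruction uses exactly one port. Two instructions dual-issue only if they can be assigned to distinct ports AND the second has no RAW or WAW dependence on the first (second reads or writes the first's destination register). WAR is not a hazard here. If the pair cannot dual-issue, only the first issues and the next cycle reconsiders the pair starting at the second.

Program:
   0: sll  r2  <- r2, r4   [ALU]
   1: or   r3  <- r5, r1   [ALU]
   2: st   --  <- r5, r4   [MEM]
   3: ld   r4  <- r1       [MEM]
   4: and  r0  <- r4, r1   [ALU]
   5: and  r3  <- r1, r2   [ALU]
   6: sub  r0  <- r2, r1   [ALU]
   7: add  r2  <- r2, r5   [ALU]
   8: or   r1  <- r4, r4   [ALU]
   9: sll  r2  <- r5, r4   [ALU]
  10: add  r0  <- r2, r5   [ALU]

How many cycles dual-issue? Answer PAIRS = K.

PAIRS = 4

#0 head=0: sll or i0,i1 pair
#1 head=2: st i2 no-port MEM/MEM
#2 head=3: ld i3 RAW r4
#3 head=4: and and i4,i5 pair
#4 head=6: sub add i6,i7 pair
#5 head=8: or sll i8,i9 pair
#6 head=10: add i10 tail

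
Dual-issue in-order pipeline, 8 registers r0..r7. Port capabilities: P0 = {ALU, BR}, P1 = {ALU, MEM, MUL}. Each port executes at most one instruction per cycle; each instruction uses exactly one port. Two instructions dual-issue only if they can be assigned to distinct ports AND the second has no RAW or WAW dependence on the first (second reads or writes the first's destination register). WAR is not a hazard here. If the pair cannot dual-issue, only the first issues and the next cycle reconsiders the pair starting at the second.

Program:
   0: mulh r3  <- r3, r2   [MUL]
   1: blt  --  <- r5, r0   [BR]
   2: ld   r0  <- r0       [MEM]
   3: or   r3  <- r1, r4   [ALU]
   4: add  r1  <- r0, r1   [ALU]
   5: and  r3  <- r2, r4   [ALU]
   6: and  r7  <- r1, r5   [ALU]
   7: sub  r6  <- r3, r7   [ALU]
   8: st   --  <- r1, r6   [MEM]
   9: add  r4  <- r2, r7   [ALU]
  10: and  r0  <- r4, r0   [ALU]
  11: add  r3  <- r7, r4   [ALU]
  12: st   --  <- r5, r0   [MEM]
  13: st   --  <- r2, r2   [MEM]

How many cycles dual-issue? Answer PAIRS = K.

PAIRS = 5

t=0 i0,i1:mulh.MUL/blt.BR ; 2-wide
t=1 i2,i3:ld.MEM/or.ALU ; 2-wide
t=2 i4,i5:add.ALU/and.ALU ; 2-wide
t=3 i6:and.ALU ; RAW r7
t=4 i7:sub.ALU ; RAW r6
t=5 i8,i9:st.MEM/add.ALU ; 2-wide
t=6 i10,i11:and.ALU/add.ALU ; 2-wide
t=7 i12:st.MEM ; no-port MEM/MEM
t=8 i13:st.MEM ; tail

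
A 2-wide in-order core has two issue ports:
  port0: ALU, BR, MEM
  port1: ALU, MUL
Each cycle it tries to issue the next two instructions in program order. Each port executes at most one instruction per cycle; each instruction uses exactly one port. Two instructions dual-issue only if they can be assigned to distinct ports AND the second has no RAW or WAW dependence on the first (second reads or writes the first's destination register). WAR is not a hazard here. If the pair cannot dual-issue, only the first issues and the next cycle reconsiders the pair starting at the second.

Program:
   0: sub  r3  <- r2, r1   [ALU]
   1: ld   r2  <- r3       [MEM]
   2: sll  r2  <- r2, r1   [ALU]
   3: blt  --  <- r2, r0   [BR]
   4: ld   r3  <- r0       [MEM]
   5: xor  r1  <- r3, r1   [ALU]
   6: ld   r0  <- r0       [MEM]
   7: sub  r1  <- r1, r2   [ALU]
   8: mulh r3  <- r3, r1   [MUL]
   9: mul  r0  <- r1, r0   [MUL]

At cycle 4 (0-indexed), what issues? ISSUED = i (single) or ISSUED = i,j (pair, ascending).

ISSUED = 4

0. sub @i0  | RAW r3
1. ld @i1  | RAW+WAW r2
2. sll @i2  | RAW r2
3. blt @i3  | no-port BR/MEM
4. ld @i4  | RAW r3
5. xor+ld @i5+i6  | dual
6. sub @i7  | RAW r1
7. mulh @i8  | no-port MUL/MUL
8. mul @i9  | tail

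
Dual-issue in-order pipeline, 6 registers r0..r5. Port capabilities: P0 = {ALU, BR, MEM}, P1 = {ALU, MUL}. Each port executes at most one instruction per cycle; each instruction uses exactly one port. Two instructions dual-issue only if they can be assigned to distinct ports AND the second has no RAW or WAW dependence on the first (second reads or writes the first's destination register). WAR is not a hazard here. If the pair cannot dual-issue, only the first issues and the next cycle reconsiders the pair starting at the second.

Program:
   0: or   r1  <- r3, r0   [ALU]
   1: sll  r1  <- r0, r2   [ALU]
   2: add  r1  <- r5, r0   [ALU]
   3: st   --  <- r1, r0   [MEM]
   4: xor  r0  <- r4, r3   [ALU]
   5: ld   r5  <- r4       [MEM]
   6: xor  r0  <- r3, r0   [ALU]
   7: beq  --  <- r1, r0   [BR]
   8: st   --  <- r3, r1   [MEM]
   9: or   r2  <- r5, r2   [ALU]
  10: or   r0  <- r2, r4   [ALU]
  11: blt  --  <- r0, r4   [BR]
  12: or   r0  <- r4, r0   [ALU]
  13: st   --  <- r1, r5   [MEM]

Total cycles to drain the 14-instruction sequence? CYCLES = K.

0. or.ALU @i0  | WAW r1
1. sll.ALU @i1  | WAW r1
2. add.ALU @i2  | RAW r1
3. st.MEM;xor.ALU @i3&i4  | pair
4. ld.MEM;xor.ALU @i5&i6  | pair
5. beq.BR @i7  | no-port BR/MEM
6. st.MEM;or.ALU @i8&i9  | pair
7. or.ALU @i10  | RAW r0
8. blt.BR;or.ALU @i11&i12  | pair
9. st.MEM @i13  | tail

CYCLES = 10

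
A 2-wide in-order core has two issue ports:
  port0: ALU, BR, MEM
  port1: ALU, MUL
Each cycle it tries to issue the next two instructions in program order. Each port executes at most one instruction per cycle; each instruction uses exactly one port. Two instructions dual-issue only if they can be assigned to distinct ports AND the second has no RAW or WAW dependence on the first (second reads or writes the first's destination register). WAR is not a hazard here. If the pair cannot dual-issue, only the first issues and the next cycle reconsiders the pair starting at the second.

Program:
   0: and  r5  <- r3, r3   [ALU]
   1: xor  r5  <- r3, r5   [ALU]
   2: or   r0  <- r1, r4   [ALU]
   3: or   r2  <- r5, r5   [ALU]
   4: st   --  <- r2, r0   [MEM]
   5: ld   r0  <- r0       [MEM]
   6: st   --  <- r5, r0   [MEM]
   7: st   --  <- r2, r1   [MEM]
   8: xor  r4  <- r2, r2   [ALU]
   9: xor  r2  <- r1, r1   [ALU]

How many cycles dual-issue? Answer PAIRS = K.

#0 head=0: and i0 RAW+WAW r5
#1 head=1: xor;or i1&i2 2-wide
#2 head=3: or i3 RAW r2
#3 head=4: st i4 no-port MEM/MEM
#4 head=5: ld i5 no-port MEM/MEM
#5 head=6: st i6 no-port MEM/MEM
#6 head=7: st;xor i7&i8 2-wide
#7 head=9: xor i9 tail

PAIRS = 2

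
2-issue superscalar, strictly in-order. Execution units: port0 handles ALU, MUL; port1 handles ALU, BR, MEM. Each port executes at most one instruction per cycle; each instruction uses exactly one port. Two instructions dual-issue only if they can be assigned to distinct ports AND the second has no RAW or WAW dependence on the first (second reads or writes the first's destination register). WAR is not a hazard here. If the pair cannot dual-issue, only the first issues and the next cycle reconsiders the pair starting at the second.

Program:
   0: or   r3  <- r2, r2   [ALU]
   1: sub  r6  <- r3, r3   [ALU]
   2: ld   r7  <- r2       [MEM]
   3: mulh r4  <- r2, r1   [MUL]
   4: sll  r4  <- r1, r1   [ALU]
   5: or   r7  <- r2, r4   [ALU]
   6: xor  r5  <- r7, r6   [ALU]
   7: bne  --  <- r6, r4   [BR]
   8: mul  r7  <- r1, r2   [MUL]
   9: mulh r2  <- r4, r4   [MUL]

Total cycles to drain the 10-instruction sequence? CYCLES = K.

0. or.ALU @i0  | RAW r3
1. sub.ALU+ld.MEM @i1&i2  | 2-wide
2. mulh.MUL @i3  | WAW r4
3. sll.ALU @i4  | RAW r4
4. or.ALU @i5  | RAW r7
5. xor.ALU+bne.BR @i6&i7  | 2-wide
6. mul.MUL @i8  | no-port MUL/MUL
7. mulh.MUL @i9  | tail

CYCLES = 8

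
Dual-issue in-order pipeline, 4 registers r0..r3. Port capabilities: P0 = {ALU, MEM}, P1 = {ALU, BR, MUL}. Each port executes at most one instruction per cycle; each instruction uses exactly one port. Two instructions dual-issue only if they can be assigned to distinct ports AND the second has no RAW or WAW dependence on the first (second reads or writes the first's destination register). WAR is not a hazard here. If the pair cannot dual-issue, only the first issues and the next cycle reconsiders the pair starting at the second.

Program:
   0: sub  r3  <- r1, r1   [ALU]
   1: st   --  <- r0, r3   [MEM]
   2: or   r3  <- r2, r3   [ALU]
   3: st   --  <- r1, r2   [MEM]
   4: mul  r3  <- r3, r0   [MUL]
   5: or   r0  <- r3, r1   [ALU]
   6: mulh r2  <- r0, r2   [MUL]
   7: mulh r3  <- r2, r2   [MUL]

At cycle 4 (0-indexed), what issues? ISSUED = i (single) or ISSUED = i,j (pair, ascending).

[0] i0  sub  -- RAW r3
[1] i1+i2  st or  -- dual
[2] i3+i4  st mul  -- dual
[3] i5  or  -- RAW r0
[4] i6  mulh  -- no-port MUL/MUL
[5] i7  mulh  -- tail

ISSUED = 6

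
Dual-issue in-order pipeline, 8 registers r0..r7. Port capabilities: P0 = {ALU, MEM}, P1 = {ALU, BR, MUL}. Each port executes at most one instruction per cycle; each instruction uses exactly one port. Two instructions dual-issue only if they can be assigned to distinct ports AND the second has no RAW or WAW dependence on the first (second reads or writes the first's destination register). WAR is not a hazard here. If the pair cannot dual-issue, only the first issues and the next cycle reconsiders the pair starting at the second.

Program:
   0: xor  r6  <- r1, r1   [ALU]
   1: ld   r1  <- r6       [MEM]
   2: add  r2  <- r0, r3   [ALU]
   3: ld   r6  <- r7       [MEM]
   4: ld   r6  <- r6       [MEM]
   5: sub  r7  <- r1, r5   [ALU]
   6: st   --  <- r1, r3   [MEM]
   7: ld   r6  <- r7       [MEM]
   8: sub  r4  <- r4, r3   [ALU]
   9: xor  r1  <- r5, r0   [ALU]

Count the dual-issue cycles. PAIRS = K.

PAIRS = 3

[0] i0  xor  -- RAW r6
[1] i1,i2  ld+add  -- 2-wide
[2] i3  ld  -- no-port MEM/MEM
[3] i4,i5  ld+sub  -- 2-wide
[4] i6  st  -- no-port MEM/MEM
[5] i7,i8  ld+sub  -- 2-wide
[6] i9  xor  -- tail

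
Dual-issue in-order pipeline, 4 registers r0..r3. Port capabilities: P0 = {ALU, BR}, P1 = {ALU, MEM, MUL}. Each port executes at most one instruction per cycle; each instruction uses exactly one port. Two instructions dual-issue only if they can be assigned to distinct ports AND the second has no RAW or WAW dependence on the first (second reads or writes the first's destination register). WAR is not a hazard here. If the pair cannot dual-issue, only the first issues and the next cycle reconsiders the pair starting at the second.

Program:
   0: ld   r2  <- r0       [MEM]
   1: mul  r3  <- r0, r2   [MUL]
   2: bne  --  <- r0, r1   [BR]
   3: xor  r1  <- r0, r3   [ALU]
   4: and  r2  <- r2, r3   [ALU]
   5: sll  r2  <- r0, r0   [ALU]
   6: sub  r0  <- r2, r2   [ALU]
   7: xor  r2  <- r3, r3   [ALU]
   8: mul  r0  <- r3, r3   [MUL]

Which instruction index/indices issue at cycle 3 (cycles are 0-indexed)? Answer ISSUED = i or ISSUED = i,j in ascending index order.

  cy0 -> i0 (ld.MEM) no-port MEM/MUL
  cy1 -> i1,i2 (mul.MUL bne.BR) pair
  cy2 -> i3,i4 (xor.ALU and.ALU) pair
  cy3 -> i5 (sll.ALU) RAW r2
  cy4 -> i6,i7 (sub.ALU xor.ALU) pair
  cy5 -> i8 (mul.MUL) tail

ISSUED = 5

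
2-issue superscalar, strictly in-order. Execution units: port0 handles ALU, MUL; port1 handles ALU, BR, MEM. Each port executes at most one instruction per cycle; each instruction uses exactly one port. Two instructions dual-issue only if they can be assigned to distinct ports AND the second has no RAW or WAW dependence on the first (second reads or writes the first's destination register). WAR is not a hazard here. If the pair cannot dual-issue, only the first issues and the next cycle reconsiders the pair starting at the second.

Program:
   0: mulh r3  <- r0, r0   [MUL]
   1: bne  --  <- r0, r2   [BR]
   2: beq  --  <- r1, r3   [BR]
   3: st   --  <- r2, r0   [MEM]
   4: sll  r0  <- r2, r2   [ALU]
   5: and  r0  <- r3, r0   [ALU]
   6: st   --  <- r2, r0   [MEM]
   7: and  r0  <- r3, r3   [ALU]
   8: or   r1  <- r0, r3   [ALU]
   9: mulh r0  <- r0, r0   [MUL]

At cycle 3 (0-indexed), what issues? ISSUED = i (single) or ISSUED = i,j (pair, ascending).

[0] i0,i1  mulh.MUL bne.BR  -- pair
[1] i2  beq.BR  -- no-port BR/MEM
[2] i3,i4  st.MEM sll.ALU  -- pair
[3] i5  and.ALU  -- RAW r0
[4] i6,i7  st.MEM and.ALU  -- pair
[5] i8,i9  or.ALU mulh.MUL  -- pair

ISSUED = 5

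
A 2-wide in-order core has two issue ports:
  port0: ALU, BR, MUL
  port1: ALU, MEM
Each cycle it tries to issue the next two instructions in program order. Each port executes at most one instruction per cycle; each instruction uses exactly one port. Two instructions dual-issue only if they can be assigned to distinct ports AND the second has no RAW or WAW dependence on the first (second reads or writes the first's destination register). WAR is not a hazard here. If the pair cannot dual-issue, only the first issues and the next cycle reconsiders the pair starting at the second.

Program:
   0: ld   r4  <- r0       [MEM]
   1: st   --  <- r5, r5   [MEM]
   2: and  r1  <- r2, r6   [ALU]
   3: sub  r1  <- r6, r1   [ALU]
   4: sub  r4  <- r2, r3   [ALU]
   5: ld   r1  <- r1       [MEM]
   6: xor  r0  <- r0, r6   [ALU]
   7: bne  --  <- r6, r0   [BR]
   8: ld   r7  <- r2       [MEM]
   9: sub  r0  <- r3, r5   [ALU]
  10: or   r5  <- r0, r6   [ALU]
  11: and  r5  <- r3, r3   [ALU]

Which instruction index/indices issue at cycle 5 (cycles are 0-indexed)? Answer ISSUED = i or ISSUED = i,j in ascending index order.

t=0 i0:ld ; no-port MEM/MEM
t=1 i1&i2:st;and ; 2-wide
t=2 i3&i4:sub;sub ; 2-wide
t=3 i5&i6:ld;xor ; 2-wide
t=4 i7&i8:bne;ld ; 2-wide
t=5 i9:sub ; RAW r0
t=6 i10:or ; WAW r5
t=7 i11:and ; tail

ISSUED = 9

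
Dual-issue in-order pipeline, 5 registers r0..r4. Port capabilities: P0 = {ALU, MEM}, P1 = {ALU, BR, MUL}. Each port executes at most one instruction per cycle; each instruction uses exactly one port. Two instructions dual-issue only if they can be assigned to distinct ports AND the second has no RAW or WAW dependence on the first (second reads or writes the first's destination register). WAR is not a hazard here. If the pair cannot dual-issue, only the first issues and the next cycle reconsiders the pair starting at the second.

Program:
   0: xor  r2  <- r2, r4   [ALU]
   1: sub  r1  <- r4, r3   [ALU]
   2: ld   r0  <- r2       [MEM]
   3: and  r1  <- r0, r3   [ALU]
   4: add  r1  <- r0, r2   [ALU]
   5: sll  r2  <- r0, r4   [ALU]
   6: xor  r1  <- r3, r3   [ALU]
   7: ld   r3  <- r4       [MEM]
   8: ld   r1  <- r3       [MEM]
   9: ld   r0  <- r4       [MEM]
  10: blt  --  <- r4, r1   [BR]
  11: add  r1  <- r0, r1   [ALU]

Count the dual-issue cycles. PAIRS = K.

PAIRS = 4

t=0 i0,i1:xor+sub ; pair
t=1 i2:ld ; RAW r0
t=2 i3:and ; WAW r1
t=3 i4,i5:add+sll ; pair
t=4 i6,i7:xor+ld ; pair
t=5 i8:ld ; no-port MEM/MEM
t=6 i9,i10:ld+blt ; pair
t=7 i11:add ; tail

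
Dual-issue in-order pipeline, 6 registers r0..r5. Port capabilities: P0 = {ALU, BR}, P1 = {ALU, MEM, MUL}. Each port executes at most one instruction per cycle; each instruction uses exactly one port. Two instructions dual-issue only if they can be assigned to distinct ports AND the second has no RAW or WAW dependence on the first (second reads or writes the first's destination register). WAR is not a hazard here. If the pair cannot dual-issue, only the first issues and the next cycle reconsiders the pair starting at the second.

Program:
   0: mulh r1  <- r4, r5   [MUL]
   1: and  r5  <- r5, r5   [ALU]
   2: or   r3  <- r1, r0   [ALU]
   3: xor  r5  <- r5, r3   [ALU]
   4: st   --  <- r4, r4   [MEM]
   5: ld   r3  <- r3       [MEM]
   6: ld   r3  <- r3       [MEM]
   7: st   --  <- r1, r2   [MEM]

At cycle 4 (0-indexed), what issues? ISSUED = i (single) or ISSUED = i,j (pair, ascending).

c0: i0+i1 mulh.MUL+and.ALU  2-wide
c1: i2 or.ALU  RAW r3
c2: i3+i4 xor.ALU+st.MEM  2-wide
c3: i5 ld.MEM  no-port MEM/MEM
c4: i6 ld.MEM  no-port MEM/MEM
c5: i7 st.MEM  tail

ISSUED = 6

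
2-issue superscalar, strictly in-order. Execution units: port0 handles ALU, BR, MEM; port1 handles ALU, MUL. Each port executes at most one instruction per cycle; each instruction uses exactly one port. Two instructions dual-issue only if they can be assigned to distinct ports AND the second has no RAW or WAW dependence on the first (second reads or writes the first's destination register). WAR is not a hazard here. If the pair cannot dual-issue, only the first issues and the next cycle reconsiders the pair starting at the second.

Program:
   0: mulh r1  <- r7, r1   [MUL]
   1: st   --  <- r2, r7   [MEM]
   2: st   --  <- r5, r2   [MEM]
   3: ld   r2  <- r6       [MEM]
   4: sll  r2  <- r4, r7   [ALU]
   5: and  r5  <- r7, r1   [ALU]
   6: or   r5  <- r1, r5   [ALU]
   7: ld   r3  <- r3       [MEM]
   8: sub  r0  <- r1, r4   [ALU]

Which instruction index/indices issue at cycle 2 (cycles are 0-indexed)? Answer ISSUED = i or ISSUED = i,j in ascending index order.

ISSUED = 3

[0] i0,i1  mulh.MUL+st.MEM  -- pair
[1] i2  st.MEM  -- no-port MEM/MEM
[2] i3  ld.MEM  -- WAW r2
[3] i4,i5  sll.ALU+and.ALU  -- pair
[4] i6,i7  or.ALU+ld.MEM  -- pair
[5] i8  sub.ALU  -- tail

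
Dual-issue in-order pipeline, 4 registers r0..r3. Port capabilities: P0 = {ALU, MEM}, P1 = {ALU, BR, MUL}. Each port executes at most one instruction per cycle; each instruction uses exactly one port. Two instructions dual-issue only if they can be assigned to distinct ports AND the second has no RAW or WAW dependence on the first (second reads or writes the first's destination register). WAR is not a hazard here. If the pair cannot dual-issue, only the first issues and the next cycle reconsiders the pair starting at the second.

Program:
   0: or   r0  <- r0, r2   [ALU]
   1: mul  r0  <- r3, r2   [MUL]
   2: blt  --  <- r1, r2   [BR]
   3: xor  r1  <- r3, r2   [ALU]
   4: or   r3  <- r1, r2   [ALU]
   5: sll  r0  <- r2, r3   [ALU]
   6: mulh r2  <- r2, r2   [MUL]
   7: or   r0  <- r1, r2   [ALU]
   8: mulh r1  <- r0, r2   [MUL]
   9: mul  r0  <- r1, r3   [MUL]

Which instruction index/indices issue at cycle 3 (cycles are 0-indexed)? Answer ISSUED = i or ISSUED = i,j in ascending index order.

ISSUED = 4

[0] i0  or.ALU  -- WAW r0
[1] i1  mul.MUL  -- no-port MUL/BR
[2] i2,i3  blt.BR/xor.ALU  -- 2-wide
[3] i4  or.ALU  -- RAW r3
[4] i5,i6  sll.ALU/mulh.MUL  -- 2-wide
[5] i7  or.ALU  -- RAW r0
[6] i8  mulh.MUL  -- no-port MUL/MUL
[7] i9  mul.MUL  -- tail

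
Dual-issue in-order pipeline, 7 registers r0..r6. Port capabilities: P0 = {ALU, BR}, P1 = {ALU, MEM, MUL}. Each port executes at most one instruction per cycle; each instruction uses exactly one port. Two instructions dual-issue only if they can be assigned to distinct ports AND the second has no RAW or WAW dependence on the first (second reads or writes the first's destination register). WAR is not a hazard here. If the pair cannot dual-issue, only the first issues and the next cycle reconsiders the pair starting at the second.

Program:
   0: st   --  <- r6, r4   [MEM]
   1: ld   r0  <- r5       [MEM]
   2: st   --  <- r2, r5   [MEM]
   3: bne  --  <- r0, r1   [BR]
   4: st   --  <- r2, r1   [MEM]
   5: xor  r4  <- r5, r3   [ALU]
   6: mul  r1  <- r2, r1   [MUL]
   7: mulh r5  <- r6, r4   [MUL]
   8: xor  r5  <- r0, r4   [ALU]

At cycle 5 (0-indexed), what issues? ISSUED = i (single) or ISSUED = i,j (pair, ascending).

ISSUED = 7

0. st @i0  | no-port MEM/MEM
1. ld @i1  | no-port MEM/MEM
2. st/bne @i2/i3  | dual
3. st/xor @i4/i5  | dual
4. mul @i6  | no-port MUL/MUL
5. mulh @i7  | WAW r5
6. xor @i8  | tail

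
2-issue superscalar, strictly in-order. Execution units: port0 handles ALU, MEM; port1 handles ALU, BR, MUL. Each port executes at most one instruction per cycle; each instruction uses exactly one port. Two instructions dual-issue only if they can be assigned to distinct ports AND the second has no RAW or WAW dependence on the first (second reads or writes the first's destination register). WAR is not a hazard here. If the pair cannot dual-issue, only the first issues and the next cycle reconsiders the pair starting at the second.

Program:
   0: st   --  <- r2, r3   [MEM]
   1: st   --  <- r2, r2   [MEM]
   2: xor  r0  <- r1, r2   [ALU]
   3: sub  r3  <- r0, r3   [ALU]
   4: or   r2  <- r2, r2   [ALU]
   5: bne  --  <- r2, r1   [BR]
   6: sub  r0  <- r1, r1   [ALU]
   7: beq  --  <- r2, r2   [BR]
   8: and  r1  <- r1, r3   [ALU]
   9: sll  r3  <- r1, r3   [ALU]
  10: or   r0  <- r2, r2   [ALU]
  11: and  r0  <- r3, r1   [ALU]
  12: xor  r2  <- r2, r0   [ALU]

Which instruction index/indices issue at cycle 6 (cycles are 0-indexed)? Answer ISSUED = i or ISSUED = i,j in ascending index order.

c0: i0 st.MEM  no-port MEM/MEM
c1: i1+i2 st.MEM/xor.ALU  dual
c2: i3+i4 sub.ALU/or.ALU  dual
c3: i5+i6 bne.BR/sub.ALU  dual
c4: i7+i8 beq.BR/and.ALU  dual
c5: i9+i10 sll.ALU/or.ALU  dual
c6: i11 and.ALU  RAW r0
c7: i12 xor.ALU  tail

ISSUED = 11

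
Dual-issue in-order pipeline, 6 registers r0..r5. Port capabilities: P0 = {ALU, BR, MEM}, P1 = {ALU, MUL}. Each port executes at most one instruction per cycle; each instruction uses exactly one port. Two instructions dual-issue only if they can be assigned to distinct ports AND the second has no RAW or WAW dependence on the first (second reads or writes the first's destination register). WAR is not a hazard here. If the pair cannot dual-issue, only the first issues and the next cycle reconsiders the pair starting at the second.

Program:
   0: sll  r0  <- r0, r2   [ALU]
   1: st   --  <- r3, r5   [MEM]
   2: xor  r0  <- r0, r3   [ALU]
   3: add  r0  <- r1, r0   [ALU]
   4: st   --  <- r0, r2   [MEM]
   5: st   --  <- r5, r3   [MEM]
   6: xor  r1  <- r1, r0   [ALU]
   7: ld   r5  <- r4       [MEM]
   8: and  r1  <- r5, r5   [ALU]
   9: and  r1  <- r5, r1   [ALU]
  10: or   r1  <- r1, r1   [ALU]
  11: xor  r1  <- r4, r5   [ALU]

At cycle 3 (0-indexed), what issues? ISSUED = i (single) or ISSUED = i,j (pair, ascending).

ISSUED = 4

  cy0 -> i0&i1 (sll/st) pair
  cy1 -> i2 (xor) RAW+WAW r0
  cy2 -> i3 (add) RAW r0
  cy3 -> i4 (st) no-port MEM/MEM
  cy4 -> i5&i6 (st/xor) pair
  cy5 -> i7 (ld) RAW r5
  cy6 -> i8 (and) RAW+WAW r1
  cy7 -> i9 (and) RAW+WAW r1
  cy8 -> i10 (or) WAW r1
  cy9 -> i11 (xor) tail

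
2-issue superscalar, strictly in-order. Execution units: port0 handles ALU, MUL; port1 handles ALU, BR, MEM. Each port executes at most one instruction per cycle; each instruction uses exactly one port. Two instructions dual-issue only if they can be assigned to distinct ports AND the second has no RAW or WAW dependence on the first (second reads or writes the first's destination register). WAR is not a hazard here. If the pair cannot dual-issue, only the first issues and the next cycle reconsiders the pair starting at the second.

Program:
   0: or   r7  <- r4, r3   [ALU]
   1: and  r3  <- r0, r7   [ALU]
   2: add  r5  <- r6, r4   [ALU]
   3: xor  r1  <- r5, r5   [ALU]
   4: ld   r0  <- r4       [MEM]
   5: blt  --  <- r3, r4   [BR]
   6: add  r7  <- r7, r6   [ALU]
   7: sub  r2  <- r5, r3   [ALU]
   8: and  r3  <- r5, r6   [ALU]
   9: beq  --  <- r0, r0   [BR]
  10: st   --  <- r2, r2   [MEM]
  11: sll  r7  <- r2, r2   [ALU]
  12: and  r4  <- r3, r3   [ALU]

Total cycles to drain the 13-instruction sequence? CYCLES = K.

  cy0 -> i0 (or) RAW r7
  cy1 -> i1+i2 (and;add) pair
  cy2 -> i3+i4 (xor;ld) pair
  cy3 -> i5+i6 (blt;add) pair
  cy4 -> i7+i8 (sub;and) pair
  cy5 -> i9 (beq) no-port BR/MEM
  cy6 -> i10+i11 (st;sll) pair
  cy7 -> i12 (and) tail

CYCLES = 8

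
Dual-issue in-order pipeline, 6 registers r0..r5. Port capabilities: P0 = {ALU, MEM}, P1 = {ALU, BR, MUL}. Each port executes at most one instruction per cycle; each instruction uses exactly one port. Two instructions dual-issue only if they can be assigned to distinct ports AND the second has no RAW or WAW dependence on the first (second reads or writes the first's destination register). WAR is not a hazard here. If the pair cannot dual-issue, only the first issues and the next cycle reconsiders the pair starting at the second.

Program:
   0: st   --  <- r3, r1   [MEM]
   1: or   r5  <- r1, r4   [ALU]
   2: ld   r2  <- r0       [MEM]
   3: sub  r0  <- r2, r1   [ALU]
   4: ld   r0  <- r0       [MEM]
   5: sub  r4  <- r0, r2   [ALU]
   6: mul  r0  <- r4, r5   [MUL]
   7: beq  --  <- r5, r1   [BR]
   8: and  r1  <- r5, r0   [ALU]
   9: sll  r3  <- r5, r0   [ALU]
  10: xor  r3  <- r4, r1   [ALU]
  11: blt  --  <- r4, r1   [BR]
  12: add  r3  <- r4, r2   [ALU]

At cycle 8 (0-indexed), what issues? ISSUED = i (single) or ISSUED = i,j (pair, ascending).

ISSUED = 10,11

c0: i0/i1 st;or  2-wide
c1: i2 ld  RAW r2
c2: i3 sub  RAW+WAW r0
c3: i4 ld  RAW r0
c4: i5 sub  RAW r4
c5: i6 mul  no-port MUL/BR
c6: i7/i8 beq;and  2-wide
c7: i9 sll  WAW r3
c8: i10/i11 xor;blt  2-wide
c9: i12 add  tail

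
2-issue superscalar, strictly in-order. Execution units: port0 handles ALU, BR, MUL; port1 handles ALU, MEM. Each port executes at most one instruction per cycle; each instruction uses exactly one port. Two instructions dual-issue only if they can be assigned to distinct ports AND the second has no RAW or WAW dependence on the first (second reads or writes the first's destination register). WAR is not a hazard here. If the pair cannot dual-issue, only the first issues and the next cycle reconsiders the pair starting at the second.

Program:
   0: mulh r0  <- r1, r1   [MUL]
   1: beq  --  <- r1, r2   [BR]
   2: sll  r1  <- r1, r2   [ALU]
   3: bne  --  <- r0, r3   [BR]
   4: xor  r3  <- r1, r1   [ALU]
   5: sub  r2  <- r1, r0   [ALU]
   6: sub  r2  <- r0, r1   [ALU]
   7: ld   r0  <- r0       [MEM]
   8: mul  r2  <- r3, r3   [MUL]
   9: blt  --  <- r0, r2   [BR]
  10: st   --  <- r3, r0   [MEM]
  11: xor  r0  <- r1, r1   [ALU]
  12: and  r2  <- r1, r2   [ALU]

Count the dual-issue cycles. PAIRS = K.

PAIRS = 5

t=0 i0:mulh.MUL ; no-port MUL/BR
t=1 i1/i2:beq.BR+sll.ALU ; dual
t=2 i3/i4:bne.BR+xor.ALU ; dual
t=3 i5:sub.ALU ; WAW r2
t=4 i6/i7:sub.ALU+ld.MEM ; dual
t=5 i8:mul.MUL ; no-port MUL/BR
t=6 i9/i10:blt.BR+st.MEM ; dual
t=7 i11/i12:xor.ALU+and.ALU ; dual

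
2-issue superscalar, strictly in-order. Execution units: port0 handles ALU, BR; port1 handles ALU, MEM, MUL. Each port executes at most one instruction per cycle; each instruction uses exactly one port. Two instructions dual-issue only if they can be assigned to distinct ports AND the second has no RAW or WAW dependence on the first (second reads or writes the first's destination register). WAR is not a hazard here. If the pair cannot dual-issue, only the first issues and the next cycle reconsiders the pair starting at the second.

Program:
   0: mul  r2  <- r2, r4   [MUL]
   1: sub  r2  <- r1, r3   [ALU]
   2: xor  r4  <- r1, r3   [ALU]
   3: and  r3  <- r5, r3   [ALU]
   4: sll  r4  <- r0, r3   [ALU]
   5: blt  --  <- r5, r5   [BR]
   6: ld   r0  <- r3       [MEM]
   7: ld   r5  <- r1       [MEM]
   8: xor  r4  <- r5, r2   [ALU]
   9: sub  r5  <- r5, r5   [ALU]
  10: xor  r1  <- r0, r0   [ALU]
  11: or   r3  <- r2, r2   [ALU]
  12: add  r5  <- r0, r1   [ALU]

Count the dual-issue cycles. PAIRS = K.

PAIRS = 4

#0 head=0: mul i0 WAW r2
#1 head=1: sub;xor i1&i2 dual
#2 head=3: and i3 RAW r3
#3 head=4: sll;blt i4&i5 dual
#4 head=6: ld i6 no-port MEM/MEM
#5 head=7: ld i7 RAW r5
#6 head=8: xor;sub i8&i9 dual
#7 head=10: xor;or i10&i11 dual
#8 head=12: add i12 tail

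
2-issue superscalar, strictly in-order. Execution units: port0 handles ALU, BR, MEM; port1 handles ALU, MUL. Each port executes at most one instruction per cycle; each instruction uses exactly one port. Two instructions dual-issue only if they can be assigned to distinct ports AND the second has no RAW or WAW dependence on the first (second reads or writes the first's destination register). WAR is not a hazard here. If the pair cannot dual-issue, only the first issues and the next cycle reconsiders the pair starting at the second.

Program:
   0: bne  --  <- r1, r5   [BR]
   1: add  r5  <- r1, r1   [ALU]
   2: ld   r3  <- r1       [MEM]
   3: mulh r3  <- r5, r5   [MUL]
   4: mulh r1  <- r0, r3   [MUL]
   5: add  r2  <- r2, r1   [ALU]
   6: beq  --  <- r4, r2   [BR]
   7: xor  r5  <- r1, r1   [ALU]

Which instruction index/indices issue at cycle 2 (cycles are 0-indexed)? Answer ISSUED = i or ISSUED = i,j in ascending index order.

ISSUED = 3

[0] i0+i1  bne;add  -- dual
[1] i2  ld  -- WAW r3
[2] i3  mulh  -- no-port MUL/MUL
[3] i4  mulh  -- RAW r1
[4] i5  add  -- RAW r2
[5] i6+i7  beq;xor  -- dual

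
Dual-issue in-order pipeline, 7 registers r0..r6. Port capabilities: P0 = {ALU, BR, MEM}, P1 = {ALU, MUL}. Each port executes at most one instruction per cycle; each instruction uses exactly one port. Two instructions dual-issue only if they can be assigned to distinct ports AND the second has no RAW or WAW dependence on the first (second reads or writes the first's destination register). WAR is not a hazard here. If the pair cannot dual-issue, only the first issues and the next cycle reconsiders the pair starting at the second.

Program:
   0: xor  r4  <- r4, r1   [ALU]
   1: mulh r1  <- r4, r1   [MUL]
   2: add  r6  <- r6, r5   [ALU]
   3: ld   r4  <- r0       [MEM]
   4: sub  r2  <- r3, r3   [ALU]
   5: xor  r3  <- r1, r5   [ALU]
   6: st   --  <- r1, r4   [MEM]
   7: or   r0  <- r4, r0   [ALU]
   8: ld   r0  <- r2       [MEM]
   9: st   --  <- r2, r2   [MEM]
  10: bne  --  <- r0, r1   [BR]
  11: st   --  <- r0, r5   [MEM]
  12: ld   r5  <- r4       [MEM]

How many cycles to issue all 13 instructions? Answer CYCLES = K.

CYCLES = 10

[0] i0  xor.ALU  -- RAW r4
[1] i1&i2  mulh.MUL/add.ALU  -- 2-wide
[2] i3&i4  ld.MEM/sub.ALU  -- 2-wide
[3] i5&i6  xor.ALU/st.MEM  -- 2-wide
[4] i7  or.ALU  -- WAW r0
[5] i8  ld.MEM  -- no-port MEM/MEM
[6] i9  st.MEM  -- no-port MEM/BR
[7] i10  bne.BR  -- no-port BR/MEM
[8] i11  st.MEM  -- no-port MEM/MEM
[9] i12  ld.MEM  -- tail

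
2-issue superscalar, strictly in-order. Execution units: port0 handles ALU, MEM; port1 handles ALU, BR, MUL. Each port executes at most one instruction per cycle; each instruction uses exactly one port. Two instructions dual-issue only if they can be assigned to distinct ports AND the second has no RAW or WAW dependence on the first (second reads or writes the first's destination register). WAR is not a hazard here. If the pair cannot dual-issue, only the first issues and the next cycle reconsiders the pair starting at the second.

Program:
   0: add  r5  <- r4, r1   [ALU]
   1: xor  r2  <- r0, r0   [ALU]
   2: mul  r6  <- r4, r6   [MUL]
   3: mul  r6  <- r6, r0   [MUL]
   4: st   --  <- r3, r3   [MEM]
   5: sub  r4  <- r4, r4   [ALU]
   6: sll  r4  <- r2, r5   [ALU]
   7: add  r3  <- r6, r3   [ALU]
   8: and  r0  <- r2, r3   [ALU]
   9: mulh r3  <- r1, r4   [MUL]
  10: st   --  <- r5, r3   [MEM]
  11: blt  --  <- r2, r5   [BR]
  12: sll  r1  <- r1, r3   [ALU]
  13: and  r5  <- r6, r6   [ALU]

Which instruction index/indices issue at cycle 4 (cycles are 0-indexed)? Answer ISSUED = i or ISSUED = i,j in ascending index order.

ISSUED = 6,7

#0 head=0: add xor i0+i1 pair
#1 head=2: mul i2 no-port MUL/MUL
#2 head=3: mul st i3+i4 pair
#3 head=5: sub i5 WAW r4
#4 head=6: sll add i6+i7 pair
#5 head=8: and mulh i8+i9 pair
#6 head=10: st blt i10+i11 pair
#7 head=12: sll and i12+i13 pair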